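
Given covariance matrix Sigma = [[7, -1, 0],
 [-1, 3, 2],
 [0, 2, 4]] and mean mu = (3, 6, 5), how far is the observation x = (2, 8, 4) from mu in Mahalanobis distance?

Step 1 — centre the observation: (x - mu) = (-1, 2, -1).

Step 2 — invert Sigma (cofactor / det for 3×3, or solve directly):
  Sigma^{-1} = [[0.1538, 0.0769, -0.0385],
 [0.0769, 0.5385, -0.2692],
 [-0.0385, -0.2692, 0.3846]].

Step 3 — form the quadratic (x - mu)^T · Sigma^{-1} · (x - mu):
  Sigma^{-1} · (x - mu) = (0.0385, 1.2692, -0.8846).
  (x - mu)^T · [Sigma^{-1} · (x - mu)] = (-1)·(0.0385) + (2)·(1.2692) + (-1)·(-0.8846) = 3.3846.

Step 4 — take square root: d = √(3.3846) ≈ 1.8397.

d(x, mu) = √(3.3846) ≈ 1.8397


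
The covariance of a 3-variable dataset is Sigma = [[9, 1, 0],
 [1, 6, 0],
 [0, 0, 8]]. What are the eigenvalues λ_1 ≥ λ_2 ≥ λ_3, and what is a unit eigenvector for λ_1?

Step 1 — characteristic polynomial p(λ) = det(λI - Sigma) = λ³ - tr·λ² + c_1·λ - det, where tr = trace, c_1 = sum of the principal 2×2 minors, det = det(Sigma):
  tr = 9 + 6 + 8 = 23,
  c_1 = (9·6 - (1)²) + (9·8 - (0)²) + (6·8 - (0)²) = 53 + 72 + 48 = 173,
  det = 9·(6·8 - (0)²) - (1)·((1)·8 - (0)·(0)) + (0)·((1)·(0) - 6·(0)) = 9·(48) - (1)·(8) + (0)·(0) = 424.
  So p(λ) = λ³ - 23λ² + 173λ - 424.
Step 2 — look for an integer root (rational root theorem: any rational root is an integer divisor of 424). Testing λ = 8:
  p(8) = 512 - 1472 + 1384 - 424 = 0  ✓
  Dividing out (λ - 8): p(λ) = (λ - 8)(λ² - 15λ + 53).
Step 3 — remaining eigenvalues from the quadratic λ² - 15λ + 53 = 0:
  Δ = 15² - 4·53 = 225 - 212 = 13,  λ = (15 ± √13)/2 = (15 ± 3.6056)/2 ≈ 9.3028 or 5.6972.
  Sorted: λ_1 = 9.3028,  λ_2 = 8,  λ_3 = 5.6972  (check: sum = 23 = tr ✓).

Step 4 — unit eigenvector for λ_1 ≈ 9.3028: v spans the null space of (Sigma - λ_1 I), whose rows are
  r_1 = (-0.3028, 1, 0),  r_2 = (1, -3.3028, 0),  r_3 = (0, 0, -1.3028).
  v is orthogonal to every row, so take v ∝ r_1 × r_3 = ((1)·(-1.3028) - (0)·(0), (0)·(0) - (-0.3028)·(-1.3028), (-0.3028)·(0) - (1)·(0)) ≈ (-1.3028, -0.3944, 0).
  Rescale (multiply by -1 so the first nonzero entry is positive): u = (1.3028, 0.3944, 0).
  ||u|| = √((1.3028)² + (0.3944)² + (0)²) = √(1.8528) ≈ 1.3612,  v_1 = u/||u|| ≈ (0.9571, 0.2898, 0) (||v_1|| = 1).

λ_1 = 9.3028,  λ_2 = 8,  λ_3 = 5.6972;  v_1 ≈ (0.9571, 0.2898, 0)


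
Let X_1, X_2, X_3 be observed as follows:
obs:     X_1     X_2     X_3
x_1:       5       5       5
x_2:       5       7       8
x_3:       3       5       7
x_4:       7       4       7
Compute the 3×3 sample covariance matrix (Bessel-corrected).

Step 1 — column means:
  mean(X_1) = (5 + 5 + 3 + 7) / 4 = 20/4 = 5
  mean(X_2) = (5 + 7 + 5 + 4) / 4 = 21/4 = 5.25
  mean(X_3) = (5 + 8 + 7 + 7) / 4 = 27/4 = 6.75

Step 2 — sample covariance S[i,j] = (1/(n-1)) · Σ_k (x_{k,i} - mean_i) · (x_{k,j} - mean_j), with n-1 = 3.
  S[X_1,X_1] = ((0)·(0) + (0)·(0) + (-2)·(-2) + (2)·(2)) / 3 = 8/3 = 2.6667
  S[X_1,X_2] = ((0)·(-0.25) + (0)·(1.75) + (-2)·(-0.25) + (2)·(-1.25)) / 3 = -2/3 = -0.6667
  S[X_1,X_3] = ((0)·(-1.75) + (0)·(1.25) + (-2)·(0.25) + (2)·(0.25)) / 3 = 0/3 = 0
  S[X_2,X_2] = ((-0.25)·(-0.25) + (1.75)·(1.75) + (-0.25)·(-0.25) + (-1.25)·(-1.25)) / 3 = 4.75/3 = 1.5833
  S[X_2,X_3] = ((-0.25)·(-1.75) + (1.75)·(1.25) + (-0.25)·(0.25) + (-1.25)·(0.25)) / 3 = 2.25/3 = 0.75
  S[X_3,X_3] = ((-1.75)·(-1.75) + (1.25)·(1.25) + (0.25)·(0.25) + (0.25)·(0.25)) / 3 = 4.75/3 = 1.5833

S is symmetric (S[j,i] = S[i,j]). Assembling:

S = [[2.6667, -0.6667, 0],
 [-0.6667, 1.5833, 0.75],
 [0, 0.75, 1.5833]]


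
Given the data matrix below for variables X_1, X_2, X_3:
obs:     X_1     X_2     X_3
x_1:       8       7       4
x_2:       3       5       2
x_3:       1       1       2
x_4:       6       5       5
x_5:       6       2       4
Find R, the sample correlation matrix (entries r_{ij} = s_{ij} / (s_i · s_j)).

Step 1 — column means:
  mean(X_1) = (8 + 3 + 1 + 6 + 6) / 5 = 24/5 = 4.8
  mean(X_2) = (7 + 5 + 1 + 5 + 2) / 5 = 20/5 = 4
  mean(X_3) = (4 + 2 + 2 + 5 + 4) / 5 = 17/5 = 3.4

Step 2 — sample variances and covariances s[i,j] = (1/(n-1)) · Σ_k (x_{k,i} - mean_i) · (x_{k,j} - mean_j), with n-1 = 4:
  s[X_1,X_1] = ((3.2)·(3.2) + (-1.8)·(-1.8) + (-3.8)·(-3.8) + (1.2)·(1.2) + (1.2)·(1.2)) / 4 = 30.8/4 = 7.7
  s[X_1,X_2] = ((3.2)·(3) + (-1.8)·(1) + (-3.8)·(-3) + (1.2)·(1) + (1.2)·(-2)) / 4 = 18/4 = 4.5
  s[X_1,X_3] = ((3.2)·(0.6) + (-1.8)·(-1.4) + (-3.8)·(-1.4) + (1.2)·(1.6) + (1.2)·(0.6)) / 4 = 12.4/4 = 3.1
  s[X_2,X_2] = ((3)·(3) + (1)·(1) + (-3)·(-3) + (1)·(1) + (-2)·(-2)) / 4 = 24/4 = 6
  s[X_2,X_3] = ((3)·(0.6) + (1)·(-1.4) + (-3)·(-1.4) + (1)·(1.6) + (-2)·(0.6)) / 4 = 5/4 = 1.25
  s[X_3,X_3] = ((0.6)·(0.6) + (-1.4)·(-1.4) + (-1.4)·(-1.4) + (1.6)·(1.6) + (0.6)·(0.6)) / 4 = 7.2/4 = 1.8
  Sample standard deviations s_i = √(s[i,i]):
  s(X_1) = √(7.7) = 2.7749
  s(X_2) = √(6) = 2.4495
  s(X_3) = √(1.8) = 1.3416

Step 3 — r_{ij} = s_{ij} / (s_i · s_j):
  r[X_1,X_1] = 1 (diagonal).
  r[X_1,X_2] = 4.5 / (2.7749 · 2.4495) = 4.5 / 6.7971 = 0.6621
  r[X_1,X_3] = 3.1 / (2.7749 · 1.3416) = 3.1 / 3.7229 = 0.8327
  r[X_2,X_2] = 1 (diagonal).
  r[X_2,X_3] = 1.25 / (2.4495 · 1.3416) = 1.25 / 3.2863 = 0.3804
  r[X_3,X_3] = 1 (diagonal).

R is symmetric with unit diagonal. Assembling:

R = [[1, 0.6621, 0.8327],
 [0.6621, 1, 0.3804],
 [0.8327, 0.3804, 1]]


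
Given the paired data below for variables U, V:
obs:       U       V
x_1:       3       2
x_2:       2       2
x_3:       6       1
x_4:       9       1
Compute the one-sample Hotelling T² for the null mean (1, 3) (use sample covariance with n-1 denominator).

Step 1 — sample mean vector:
  mean(U) = (3 + 2 + 6 + 9) / 4 = 20/4 = 5
  mean(V) = (2 + 2 + 1 + 1) / 4 = 6/4 = 1.5
  x̄ = (5, 1.5),  deviation x̄ - mu_0 = (5, 1.5) - (1, 3) = (4, -1.5).

Step 2 — sample covariance matrix, S[i,j] = (1/(n-1)) · Σ_k (x_{k,i} - mean_i) · (x_{k,j} - mean_j), divisor n-1 = 3:
  S[U,U] = ((-2)·(-2) + (-3)·(-3) + (1)·(1) + (4)·(4)) / 3 = 30/3 = 10
  S[U,V] = ((-2)·(0.5) + (-3)·(0.5) + (1)·(-0.5) + (4)·(-0.5)) / 3 = -5/3 = -1.6667
  S[V,V] = ((0.5)·(0.5) + (0.5)·(0.5) + (-0.5)·(-0.5) + (-0.5)·(-0.5)) / 3 = 1/3 = 0.3333
  S = [[10, -1.6667],
 [-1.6667, 0.3333]].

Step 3 — invert S. det(S) = 10·0.3333 - (-1.6667)² = 0.5556.
  S^{-1} = (1/det) · [[d, -b], [-b, a]] = [[0.6, 3],
 [3, 18]].

Step 4 — quadratic form (x̄ - mu_0)^T · S^{-1} · (x̄ - mu_0):
  S^{-1} · (x̄ - mu_0) = (-2.1, -15),
  (x̄ - mu_0)^T · [...] = (4)·(-2.1) + (-1.5)·(-15) = 14.1.

Step 5 — scale by n: T² = 4 · 14.1 = 56.4.

T² ≈ 56.4


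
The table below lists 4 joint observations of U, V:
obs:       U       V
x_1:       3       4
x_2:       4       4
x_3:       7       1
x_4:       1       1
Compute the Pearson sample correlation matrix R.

Step 1 — column means:
  mean(U) = (3 + 4 + 7 + 1) / 4 = 15/4 = 3.75
  mean(V) = (4 + 4 + 1 + 1) / 4 = 10/4 = 2.5

Step 2 — sample variances and covariances s[i,j] = (1/(n-1)) · Σ_k (x_{k,i} - mean_i) · (x_{k,j} - mean_j), with n-1 = 3:
  s[U,U] = ((-0.75)·(-0.75) + (0.25)·(0.25) + (3.25)·(3.25) + (-2.75)·(-2.75)) / 3 = 18.75/3 = 6.25
  s[U,V] = ((-0.75)·(1.5) + (0.25)·(1.5) + (3.25)·(-1.5) + (-2.75)·(-1.5)) / 3 = -1.5/3 = -0.5
  s[V,V] = ((1.5)·(1.5) + (1.5)·(1.5) + (-1.5)·(-1.5) + (-1.5)·(-1.5)) / 3 = 9/3 = 3
  Sample standard deviations s_i = √(s[i,i]):
  s(U) = √(6.25) = 2.5
  s(V) = √(3) = 1.7321

Step 3 — r_{ij} = s_{ij} / (s_i · s_j):
  r[U,U] = 1 (diagonal).
  r[U,V] = -0.5 / (2.5 · 1.7321) = -0.5 / 4.3301 = -0.1155
  r[V,V] = 1 (diagonal).

R is symmetric with unit diagonal. Assembling:

R = [[1, -0.1155],
 [-0.1155, 1]]


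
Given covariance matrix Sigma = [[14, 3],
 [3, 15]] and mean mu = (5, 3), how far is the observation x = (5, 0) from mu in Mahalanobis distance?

Step 1 — centre the observation: (x - mu) = (0, -3).

Step 2 — invert Sigma. det(Sigma) = 14·15 - (3)² = 201.
  Sigma^{-1} = (1/det) · [[d, -b], [-b, a]] = [[0.0746, -0.0149],
 [-0.0149, 0.0697]].

Step 3 — form the quadratic (x - mu)^T · Sigma^{-1} · (x - mu):
  Sigma^{-1} · (x - mu) = (0.0448, -0.209).
  (x - mu)^T · [Sigma^{-1} · (x - mu)] = (0)·(0.0448) + (-3)·(-0.209) = 0.6269.

Step 4 — take square root: d = √(0.6269) ≈ 0.7917.

d(x, mu) = √(0.6269) ≈ 0.7917


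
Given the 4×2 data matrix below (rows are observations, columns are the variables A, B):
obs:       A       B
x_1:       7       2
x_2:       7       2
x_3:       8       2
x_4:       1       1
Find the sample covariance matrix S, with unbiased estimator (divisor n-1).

Step 1 — column means:
  mean(A) = (7 + 7 + 8 + 1) / 4 = 23/4 = 5.75
  mean(B) = (2 + 2 + 2 + 1) / 4 = 7/4 = 1.75

Step 2 — sample covariance S[i,j] = (1/(n-1)) · Σ_k (x_{k,i} - mean_i) · (x_{k,j} - mean_j), with n-1 = 3.
  S[A,A] = ((1.25)·(1.25) + (1.25)·(1.25) + (2.25)·(2.25) + (-4.75)·(-4.75)) / 3 = 30.75/3 = 10.25
  S[A,B] = ((1.25)·(0.25) + (1.25)·(0.25) + (2.25)·(0.25) + (-4.75)·(-0.75)) / 3 = 4.75/3 = 1.5833
  S[B,B] = ((0.25)·(0.25) + (0.25)·(0.25) + (0.25)·(0.25) + (-0.75)·(-0.75)) / 3 = 0.75/3 = 0.25

S is symmetric (S[j,i] = S[i,j]). Assembling:

S = [[10.25, 1.5833],
 [1.5833, 0.25]]


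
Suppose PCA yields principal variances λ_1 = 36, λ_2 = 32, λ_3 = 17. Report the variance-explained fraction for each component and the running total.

Step 1 — total variance = trace(Sigma) = Σ λ_i = 36 + 32 + 17 = 85.

Step 2 — fraction explained by component i = λ_i / Σ λ:
  PC1: 36/85 = 0.4235
  PC2: 32/85 = 0.3765
  PC3: 17/85 = 0.2

Step 3 — cumulative fraction after k components = (λ_1 + ... + λ_k) / Σ λ:
  k = 1: 36/85 = 0.4235
  k = 2: (36 + 32)/85 = 68/85 = 0.8
  k = 3: (36 + 32 + 17)/85 = 85/85 = 1

Summary (fraction, with percent):

explained: PC1 0.4235 (42.35%), PC2 0.3765 (37.65%), PC3 0.2 (20%);  cumulative: 0.4235, 0.8, 1


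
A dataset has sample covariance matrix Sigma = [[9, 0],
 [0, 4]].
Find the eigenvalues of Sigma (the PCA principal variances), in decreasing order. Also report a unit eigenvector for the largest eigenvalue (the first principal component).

Step 1 — characteristic polynomial of 2×2 Sigma:
  det(Sigma - λI) = λ² - trace · λ + det = 0.
  trace = 9 + 4 = 13, det = 9·4 - (0)² = 36.
Step 2 — discriminant:
  Δ = trace² - 4·det = 169 - 144 = 25.
Step 3 — eigenvalues:
  λ = (trace ± √Δ)/2 = (13 ± 5)/2,
  λ_1 = 9,  λ_2 = 4.

Step 4 — unit eigenvector for λ_1: Sigma is diagonal, so its eigenvectors are the coordinate axes. λ_1 = 9 is the diagonal entry on the first coordinate axis, hence
  v_1 = (1, 0) (||v_1|| = 1).

λ_1 = 9,  λ_2 = 4;  v_1 ≈ (1, 0)


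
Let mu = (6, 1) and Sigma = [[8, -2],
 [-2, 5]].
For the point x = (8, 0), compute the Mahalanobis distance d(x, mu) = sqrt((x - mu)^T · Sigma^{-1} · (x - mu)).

Step 1 — centre the observation: (x - mu) = (2, -1).

Step 2 — invert Sigma. det(Sigma) = 8·5 - (-2)² = 36.
  Sigma^{-1} = (1/det) · [[d, -b], [-b, a]] = [[0.1389, 0.0556],
 [0.0556, 0.2222]].

Step 3 — form the quadratic (x - mu)^T · Sigma^{-1} · (x - mu):
  Sigma^{-1} · (x - mu) = (0.2222, -0.1111).
  (x - mu)^T · [Sigma^{-1} · (x - mu)] = (2)·(0.2222) + (-1)·(-0.1111) = 0.5556.

Step 4 — take square root: d = √(0.5556) ≈ 0.7454.

d(x, mu) = √(0.5556) ≈ 0.7454


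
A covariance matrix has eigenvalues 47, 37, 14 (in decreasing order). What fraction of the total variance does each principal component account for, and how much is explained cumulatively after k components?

Step 1 — total variance = trace(Sigma) = Σ λ_i = 47 + 37 + 14 = 98.

Step 2 — fraction explained by component i = λ_i / Σ λ:
  PC1: 47/98 = 0.4796
  PC2: 37/98 = 0.3776
  PC3: 14/98 = 0.1429

Step 3 — cumulative fraction after k components = (λ_1 + ... + λ_k) / Σ λ:
  k = 1: 47/98 = 0.4796
  k = 2: (47 + 37)/98 = 84/98 = 0.8571
  k = 3: (47 + 37 + 14)/98 = 98/98 = 1

Summary (fraction, with percent):

explained: PC1 0.4796 (47.96%), PC2 0.3776 (37.76%), PC3 0.1429 (14.29%);  cumulative: 0.4796, 0.8571, 1


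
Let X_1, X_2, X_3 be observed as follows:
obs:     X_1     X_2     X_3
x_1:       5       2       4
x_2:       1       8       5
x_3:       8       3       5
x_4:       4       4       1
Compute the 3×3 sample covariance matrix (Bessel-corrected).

Step 1 — column means:
  mean(X_1) = (5 + 1 + 8 + 4) / 4 = 18/4 = 4.5
  mean(X_2) = (2 + 8 + 3 + 4) / 4 = 17/4 = 4.25
  mean(X_3) = (4 + 5 + 5 + 1) / 4 = 15/4 = 3.75

Step 2 — sample covariance S[i,j] = (1/(n-1)) · Σ_k (x_{k,i} - mean_i) · (x_{k,j} - mean_j), with n-1 = 3.
  S[X_1,X_1] = ((0.5)·(0.5) + (-3.5)·(-3.5) + (3.5)·(3.5) + (-0.5)·(-0.5)) / 3 = 25/3 = 8.3333
  S[X_1,X_2] = ((0.5)·(-2.25) + (-3.5)·(3.75) + (3.5)·(-1.25) + (-0.5)·(-0.25)) / 3 = -18.5/3 = -6.1667
  S[X_1,X_3] = ((0.5)·(0.25) + (-3.5)·(1.25) + (3.5)·(1.25) + (-0.5)·(-2.75)) / 3 = 1.5/3 = 0.5
  S[X_2,X_2] = ((-2.25)·(-2.25) + (3.75)·(3.75) + (-1.25)·(-1.25) + (-0.25)·(-0.25)) / 3 = 20.75/3 = 6.9167
  S[X_2,X_3] = ((-2.25)·(0.25) + (3.75)·(1.25) + (-1.25)·(1.25) + (-0.25)·(-2.75)) / 3 = 3.25/3 = 1.0833
  S[X_3,X_3] = ((0.25)·(0.25) + (1.25)·(1.25) + (1.25)·(1.25) + (-2.75)·(-2.75)) / 3 = 10.75/3 = 3.5833

S is symmetric (S[j,i] = S[i,j]). Assembling:

S = [[8.3333, -6.1667, 0.5],
 [-6.1667, 6.9167, 1.0833],
 [0.5, 1.0833, 3.5833]]


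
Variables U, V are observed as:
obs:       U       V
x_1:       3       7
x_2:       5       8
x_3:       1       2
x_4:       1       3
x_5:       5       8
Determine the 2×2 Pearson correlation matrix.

Step 1 — column means:
  mean(U) = (3 + 5 + 1 + 1 + 5) / 5 = 15/5 = 3
  mean(V) = (7 + 8 + 2 + 3 + 8) / 5 = 28/5 = 5.6

Step 2 — sample variances and covariances s[i,j] = (1/(n-1)) · Σ_k (x_{k,i} - mean_i) · (x_{k,j} - mean_j), with n-1 = 4:
  s[U,U] = ((0)·(0) + (2)·(2) + (-2)·(-2) + (-2)·(-2) + (2)·(2)) / 4 = 16/4 = 4
  s[U,V] = ((0)·(1.4) + (2)·(2.4) + (-2)·(-3.6) + (-2)·(-2.6) + (2)·(2.4)) / 4 = 22/4 = 5.5
  s[V,V] = ((1.4)·(1.4) + (2.4)·(2.4) + (-3.6)·(-3.6) + (-2.6)·(-2.6) + (2.4)·(2.4)) / 4 = 33.2/4 = 8.3
  Sample standard deviations s_i = √(s[i,i]):
  s(U) = √(4) = 2
  s(V) = √(8.3) = 2.881

Step 3 — r_{ij} = s_{ij} / (s_i · s_j):
  r[U,U] = 1 (diagonal).
  r[U,V] = 5.5 / (2 · 2.881) = 5.5 / 5.7619 = 0.9545
  r[V,V] = 1 (diagonal).

R is symmetric with unit diagonal. Assembling:

R = [[1, 0.9545],
 [0.9545, 1]]


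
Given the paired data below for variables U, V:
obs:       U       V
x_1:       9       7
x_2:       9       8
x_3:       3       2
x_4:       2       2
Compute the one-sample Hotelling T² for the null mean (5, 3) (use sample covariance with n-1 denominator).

Step 1 — sample mean vector:
  mean(U) = (9 + 9 + 3 + 2) / 4 = 23/4 = 5.75
  mean(V) = (7 + 8 + 2 + 2) / 4 = 19/4 = 4.75
  x̄ = (5.75, 4.75),  deviation x̄ - mu_0 = (5.75, 4.75) - (5, 3) = (0.75, 1.75).

Step 2 — sample covariance matrix, S[i,j] = (1/(n-1)) · Σ_k (x_{k,i} - mean_i) · (x_{k,j} - mean_j), divisor n-1 = 3:
  S[U,U] = ((3.25)·(3.25) + (3.25)·(3.25) + (-2.75)·(-2.75) + (-3.75)·(-3.75)) / 3 = 42.75/3 = 14.25
  S[U,V] = ((3.25)·(2.25) + (3.25)·(3.25) + (-2.75)·(-2.75) + (-3.75)·(-2.75)) / 3 = 35.75/3 = 11.9167
  S[V,V] = ((2.25)·(2.25) + (3.25)·(3.25) + (-2.75)·(-2.75) + (-2.75)·(-2.75)) / 3 = 30.75/3 = 10.25
  S = [[14.25, 11.9167],
 [11.9167, 10.25]].

Step 3 — invert S. det(S) = 14.25·10.25 - (11.9167)² = 4.0556.
  S^{-1} = (1/det) · [[d, -b], [-b, a]] = [[2.5274, -2.9384],
 [-2.9384, 3.5137]].

Step 4 — quadratic form (x̄ - mu_0)^T · S^{-1} · (x̄ - mu_0):
  S^{-1} · (x̄ - mu_0) = (-3.2466, 3.9452),
  (x̄ - mu_0)^T · [...] = (0.75)·(-3.2466) + (1.75)·(3.9452) = 4.4692.

Step 5 — scale by n: T² = 4 · 4.4692 = 17.8767.

T² ≈ 17.8767


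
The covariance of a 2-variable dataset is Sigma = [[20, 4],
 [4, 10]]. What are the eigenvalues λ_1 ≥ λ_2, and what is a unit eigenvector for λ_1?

Step 1 — characteristic polynomial of 2×2 Sigma:
  det(Sigma - λI) = λ² - trace · λ + det = 0.
  trace = 20 + 10 = 30, det = 20·10 - (4)² = 184.
Step 2 — discriminant:
  Δ = trace² - 4·det = 900 - 736 = 164.
Step 3 — eigenvalues:
  λ = (trace ± √Δ)/2 = (30 ± 12.8062)/2,
  λ_1 = 21.4031,  λ_2 = 8.5969.

Step 4 — unit eigenvector for λ_1: solve (Sigma - λ_1 I)v = 0. First row:
  (20 - 21.4031)·v_x + (4)·v_y = 0, i.e. (-1.4031)·v_x + (4)·v_y = 0,
  so v ∝ (b, λ_1 - a) = (4, 1.4031) = u.
  ||u|| = √((4)² + (1.4031)²) = √(17.9688) ≈ 4.239,
  v_1 = u/||u|| ≈ (0.9436, 0.331) (||v_1|| = 1).

λ_1 = 21.4031,  λ_2 = 8.5969;  v_1 ≈ (0.9436, 0.331)


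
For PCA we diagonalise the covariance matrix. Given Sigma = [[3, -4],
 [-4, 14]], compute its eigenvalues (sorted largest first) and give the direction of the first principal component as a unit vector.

Step 1 — characteristic polynomial of 2×2 Sigma:
  det(Sigma - λI) = λ² - trace · λ + det = 0.
  trace = 3 + 14 = 17, det = 3·14 - (-4)² = 26.
Step 2 — discriminant:
  Δ = trace² - 4·det = 289 - 104 = 185.
Step 3 — eigenvalues:
  λ = (trace ± √Δ)/2 = (17 ± 13.6015)/2,
  λ_1 = 15.3007,  λ_2 = 1.6993.

Step 4 — unit eigenvector for λ_1: solve (Sigma - λ_1 I)v = 0. First row:
  (3 - 15.3007)·v_x + (-4)·v_y = 0, i.e. (-12.3007)·v_x + (-4)·v_y = 0,
  so v ∝ (b, λ_1 - a) = (-4, 12.3007); multiply by -1 so the first entry is positive: u = (4, -12.3007).
  ||u|| = √((4)² + (-12.3007)²) = √(167.3081) ≈ 12.9348,
  v_1 = u/||u|| ≈ (0.3092, -0.951) (||v_1|| = 1).

λ_1 = 15.3007,  λ_2 = 1.6993;  v_1 ≈ (0.3092, -0.951)


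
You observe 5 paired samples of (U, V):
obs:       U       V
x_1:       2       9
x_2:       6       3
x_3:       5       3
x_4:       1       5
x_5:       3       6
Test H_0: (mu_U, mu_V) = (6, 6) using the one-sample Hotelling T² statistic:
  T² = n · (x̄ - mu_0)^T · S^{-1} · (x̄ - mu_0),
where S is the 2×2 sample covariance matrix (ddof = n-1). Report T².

Step 1 — sample mean vector:
  mean(U) = (2 + 6 + 5 + 1 + 3) / 5 = 17/5 = 3.4
  mean(V) = (9 + 3 + 3 + 5 + 6) / 5 = 26/5 = 5.2
  x̄ = (3.4, 5.2),  deviation x̄ - mu_0 = (3.4, 5.2) - (6, 6) = (-2.6, -0.8).

Step 2 — sample covariance matrix, S[i,j] = (1/(n-1)) · Σ_k (x_{k,i} - mean_i) · (x_{k,j} - mean_j), divisor n-1 = 4:
  S[U,U] = ((-1.4)·(-1.4) + (2.6)·(2.6) + (1.6)·(1.6) + (-2.4)·(-2.4) + (-0.4)·(-0.4)) / 4 = 17.2/4 = 4.3
  S[U,V] = ((-1.4)·(3.8) + (2.6)·(-2.2) + (1.6)·(-2.2) + (-2.4)·(-0.2) + (-0.4)·(0.8)) / 4 = -14.4/4 = -3.6
  S[V,V] = ((3.8)·(3.8) + (-2.2)·(-2.2) + (-2.2)·(-2.2) + (-0.2)·(-0.2) + (0.8)·(0.8)) / 4 = 24.8/4 = 6.2
  S = [[4.3, -3.6],
 [-3.6, 6.2]].

Step 3 — invert S. det(S) = 4.3·6.2 - (-3.6)² = 13.7.
  S^{-1} = (1/det) · [[d, -b], [-b, a]] = [[0.4526, 0.2628],
 [0.2628, 0.3139]].

Step 4 — quadratic form (x̄ - mu_0)^T · S^{-1} · (x̄ - mu_0):
  S^{-1} · (x̄ - mu_0) = (-1.3869, -0.9343),
  (x̄ - mu_0)^T · [...] = (-2.6)·(-1.3869) + (-0.8)·(-0.9343) = 4.3533.

Step 5 — scale by n: T² = 5 · 4.3533 = 21.7664.

T² ≈ 21.7664


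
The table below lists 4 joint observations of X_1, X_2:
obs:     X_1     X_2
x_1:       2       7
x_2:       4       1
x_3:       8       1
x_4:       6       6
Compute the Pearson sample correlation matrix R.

Step 1 — column means:
  mean(X_1) = (2 + 4 + 8 + 6) / 4 = 20/4 = 5
  mean(X_2) = (7 + 1 + 1 + 6) / 4 = 15/4 = 3.75

Step 2 — sample variances and covariances s[i,j] = (1/(n-1)) · Σ_k (x_{k,i} - mean_i) · (x_{k,j} - mean_j), with n-1 = 3:
  s[X_1,X_1] = ((-3)·(-3) + (-1)·(-1) + (3)·(3) + (1)·(1)) / 3 = 20/3 = 6.6667
  s[X_1,X_2] = ((-3)·(3.25) + (-1)·(-2.75) + (3)·(-2.75) + (1)·(2.25)) / 3 = -13/3 = -4.3333
  s[X_2,X_2] = ((3.25)·(3.25) + (-2.75)·(-2.75) + (-2.75)·(-2.75) + (2.25)·(2.25)) / 3 = 30.75/3 = 10.25
  Sample standard deviations s_i = √(s[i,i]):
  s(X_1) = √(6.6667) = 2.582
  s(X_2) = √(10.25) = 3.2016

Step 3 — r_{ij} = s_{ij} / (s_i · s_j):
  r[X_1,X_1] = 1 (diagonal).
  r[X_1,X_2] = -4.3333 / (2.582 · 3.2016) = -4.3333 / 8.2664 = -0.5242
  r[X_2,X_2] = 1 (diagonal).

R is symmetric with unit diagonal. Assembling:

R = [[1, -0.5242],
 [-0.5242, 1]]


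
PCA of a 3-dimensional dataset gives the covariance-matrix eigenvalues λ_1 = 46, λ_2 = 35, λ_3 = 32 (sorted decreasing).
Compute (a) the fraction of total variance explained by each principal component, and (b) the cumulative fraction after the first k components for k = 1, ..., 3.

Step 1 — total variance = trace(Sigma) = Σ λ_i = 46 + 35 + 32 = 113.

Step 2 — fraction explained by component i = λ_i / Σ λ:
  PC1: 46/113 = 0.4071
  PC2: 35/113 = 0.3097
  PC3: 32/113 = 0.2832

Step 3 — cumulative fraction after k components = (λ_1 + ... + λ_k) / Σ λ:
  k = 1: 46/113 = 0.4071
  k = 2: (46 + 35)/113 = 81/113 = 0.7168
  k = 3: (46 + 35 + 32)/113 = 113/113 = 1

Summary (fraction, with percent):

explained: PC1 0.4071 (40.71%), PC2 0.3097 (30.97%), PC3 0.2832 (28.32%);  cumulative: 0.4071, 0.7168, 1


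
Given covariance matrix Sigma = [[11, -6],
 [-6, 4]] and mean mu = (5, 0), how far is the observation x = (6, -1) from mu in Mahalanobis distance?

Step 1 — centre the observation: (x - mu) = (1, -1).

Step 2 — invert Sigma. det(Sigma) = 11·4 - (-6)² = 8.
  Sigma^{-1} = (1/det) · [[d, -b], [-b, a]] = [[0.5, 0.75],
 [0.75, 1.375]].

Step 3 — form the quadratic (x - mu)^T · Sigma^{-1} · (x - mu):
  Sigma^{-1} · (x - mu) = (-0.25, -0.625).
  (x - mu)^T · [Sigma^{-1} · (x - mu)] = (1)·(-0.25) + (-1)·(-0.625) = 0.375.

Step 4 — take square root: d = √(0.375) ≈ 0.6124.

d(x, mu) = √(0.375) ≈ 0.6124


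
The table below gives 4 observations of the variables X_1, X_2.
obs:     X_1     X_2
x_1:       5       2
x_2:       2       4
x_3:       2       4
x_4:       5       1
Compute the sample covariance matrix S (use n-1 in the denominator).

Step 1 — column means:
  mean(X_1) = (5 + 2 + 2 + 5) / 4 = 14/4 = 3.5
  mean(X_2) = (2 + 4 + 4 + 1) / 4 = 11/4 = 2.75

Step 2 — sample covariance S[i,j] = (1/(n-1)) · Σ_k (x_{k,i} - mean_i) · (x_{k,j} - mean_j), with n-1 = 3.
  S[X_1,X_1] = ((1.5)·(1.5) + (-1.5)·(-1.5) + (-1.5)·(-1.5) + (1.5)·(1.5)) / 3 = 9/3 = 3
  S[X_1,X_2] = ((1.5)·(-0.75) + (-1.5)·(1.25) + (-1.5)·(1.25) + (1.5)·(-1.75)) / 3 = -7.5/3 = -2.5
  S[X_2,X_2] = ((-0.75)·(-0.75) + (1.25)·(1.25) + (1.25)·(1.25) + (-1.75)·(-1.75)) / 3 = 6.75/3 = 2.25

S is symmetric (S[j,i] = S[i,j]). Assembling:

S = [[3, -2.5],
 [-2.5, 2.25]]


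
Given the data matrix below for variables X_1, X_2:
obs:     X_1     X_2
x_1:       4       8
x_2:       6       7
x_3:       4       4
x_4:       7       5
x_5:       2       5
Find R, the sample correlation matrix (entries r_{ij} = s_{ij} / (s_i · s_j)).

Step 1 — column means:
  mean(X_1) = (4 + 6 + 4 + 7 + 2) / 5 = 23/5 = 4.6
  mean(X_2) = (8 + 7 + 4 + 5 + 5) / 5 = 29/5 = 5.8

Step 2 — sample variances and covariances s[i,j] = (1/(n-1)) · Σ_k (x_{k,i} - mean_i) · (x_{k,j} - mean_j), with n-1 = 4:
  s[X_1,X_1] = ((-0.6)·(-0.6) + (1.4)·(1.4) + (-0.6)·(-0.6) + (2.4)·(2.4) + (-2.6)·(-2.6)) / 4 = 15.2/4 = 3.8
  s[X_1,X_2] = ((-0.6)·(2.2) + (1.4)·(1.2) + (-0.6)·(-1.8) + (2.4)·(-0.8) + (-2.6)·(-0.8)) / 4 = 1.6/4 = 0.4
  s[X_2,X_2] = ((2.2)·(2.2) + (1.2)·(1.2) + (-1.8)·(-1.8) + (-0.8)·(-0.8) + (-0.8)·(-0.8)) / 4 = 10.8/4 = 2.7
  Sample standard deviations s_i = √(s[i,i]):
  s(X_1) = √(3.8) = 1.9494
  s(X_2) = √(2.7) = 1.6432

Step 3 — r_{ij} = s_{ij} / (s_i · s_j):
  r[X_1,X_1] = 1 (diagonal).
  r[X_1,X_2] = 0.4 / (1.9494 · 1.6432) = 0.4 / 3.2031 = 0.1249
  r[X_2,X_2] = 1 (diagonal).

R is symmetric with unit diagonal. Assembling:

R = [[1, 0.1249],
 [0.1249, 1]]


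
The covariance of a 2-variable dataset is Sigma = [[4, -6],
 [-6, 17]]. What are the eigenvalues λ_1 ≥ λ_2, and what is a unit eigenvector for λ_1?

Step 1 — characteristic polynomial of 2×2 Sigma:
  det(Sigma - λI) = λ² - trace · λ + det = 0.
  trace = 4 + 17 = 21, det = 4·17 - (-6)² = 32.
Step 2 — discriminant:
  Δ = trace² - 4·det = 441 - 128 = 313.
Step 3 — eigenvalues:
  λ = (trace ± √Δ)/2 = (21 ± 17.6918)/2,
  λ_1 = 19.3459,  λ_2 = 1.6541.

Step 4 — unit eigenvector for λ_1: solve (Sigma - λ_1 I)v = 0. First row:
  (4 - 19.3459)·v_x + (-6)·v_y = 0, i.e. (-15.3459)·v_x + (-6)·v_y = 0,
  so v ∝ (b, λ_1 - a) = (-6, 15.3459); multiply by -1 so the first entry is positive: u = (6, -15.3459).
  ||u|| = √((6)² + (-15.3459)²) = √(271.4967) ≈ 16.4772,
  v_1 = u/||u|| ≈ (0.3641, -0.9313) (||v_1|| = 1).

λ_1 = 19.3459,  λ_2 = 1.6541;  v_1 ≈ (0.3641, -0.9313)


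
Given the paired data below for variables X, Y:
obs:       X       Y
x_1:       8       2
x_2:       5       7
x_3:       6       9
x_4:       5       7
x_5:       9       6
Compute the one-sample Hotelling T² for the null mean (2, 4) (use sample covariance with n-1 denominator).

Step 1 — sample mean vector:
  mean(X) = (8 + 5 + 6 + 5 + 9) / 5 = 33/5 = 6.6
  mean(Y) = (2 + 7 + 9 + 7 + 6) / 5 = 31/5 = 6.2
  x̄ = (6.6, 6.2),  deviation x̄ - mu_0 = (6.6, 6.2) - (2, 4) = (4.6, 2.2).

Step 2 — sample covariance matrix, S[i,j] = (1/(n-1)) · Σ_k (x_{k,i} - mean_i) · (x_{k,j} - mean_j), divisor n-1 = 4:
  S[X,X] = ((1.4)·(1.4) + (-1.6)·(-1.6) + (-0.6)·(-0.6) + (-1.6)·(-1.6) + (2.4)·(2.4)) / 4 = 13.2/4 = 3.3
  S[X,Y] = ((1.4)·(-4.2) + (-1.6)·(0.8) + (-0.6)·(2.8) + (-1.6)·(0.8) + (2.4)·(-0.2)) / 4 = -10.6/4 = -2.65
  S[Y,Y] = ((-4.2)·(-4.2) + (0.8)·(0.8) + (2.8)·(2.8) + (0.8)·(0.8) + (-0.2)·(-0.2)) / 4 = 26.8/4 = 6.7
  S = [[3.3, -2.65],
 [-2.65, 6.7]].

Step 3 — invert S. det(S) = 3.3·6.7 - (-2.65)² = 15.0875.
  S^{-1} = (1/det) · [[d, -b], [-b, a]] = [[0.4441, 0.1756],
 [0.1756, 0.2187]].

Step 4 — quadratic form (x̄ - mu_0)^T · S^{-1} · (x̄ - mu_0):
  S^{-1} · (x̄ - mu_0) = (2.4292, 1.2891),
  (x̄ - mu_0)^T · [...] = (4.6)·(2.4292) + (2.2)·(1.2891) = 14.0103.

Step 5 — scale by n: T² = 5 · 14.0103 = 70.0514.

T² ≈ 70.0514


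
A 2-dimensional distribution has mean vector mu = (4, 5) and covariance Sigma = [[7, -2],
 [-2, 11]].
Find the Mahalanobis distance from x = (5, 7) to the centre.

Step 1 — centre the observation: (x - mu) = (1, 2).

Step 2 — invert Sigma. det(Sigma) = 7·11 - (-2)² = 73.
  Sigma^{-1} = (1/det) · [[d, -b], [-b, a]] = [[0.1507, 0.0274],
 [0.0274, 0.0959]].

Step 3 — form the quadratic (x - mu)^T · Sigma^{-1} · (x - mu):
  Sigma^{-1} · (x - mu) = (0.2055, 0.2192).
  (x - mu)^T · [Sigma^{-1} · (x - mu)] = (1)·(0.2055) + (2)·(0.2192) = 0.6438.

Step 4 — take square root: d = √(0.6438) ≈ 0.8024.

d(x, mu) = √(0.6438) ≈ 0.8024


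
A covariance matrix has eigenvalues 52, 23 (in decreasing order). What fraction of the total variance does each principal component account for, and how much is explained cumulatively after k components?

Step 1 — total variance = trace(Sigma) = Σ λ_i = 52 + 23 = 75.

Step 2 — fraction explained by component i = λ_i / Σ λ:
  PC1: 52/75 = 0.6933
  PC2: 23/75 = 0.3067

Step 3 — cumulative fraction after k components = (λ_1 + ... + λ_k) / Σ λ:
  k = 1: 52/75 = 0.6933
  k = 2: (52 + 23)/75 = 75/75 = 1

Summary (fraction, with percent):

explained: PC1 0.6933 (69.33%), PC2 0.3067 (30.67%);  cumulative: 0.6933, 1


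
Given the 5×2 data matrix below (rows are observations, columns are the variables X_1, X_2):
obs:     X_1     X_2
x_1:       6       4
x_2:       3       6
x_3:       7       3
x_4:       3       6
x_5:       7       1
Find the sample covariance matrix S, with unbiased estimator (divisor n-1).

Step 1 — column means:
  mean(X_1) = (6 + 3 + 7 + 3 + 7) / 5 = 26/5 = 5.2
  mean(X_2) = (4 + 6 + 3 + 6 + 1) / 5 = 20/5 = 4

Step 2 — sample covariance S[i,j] = (1/(n-1)) · Σ_k (x_{k,i} - mean_i) · (x_{k,j} - mean_j), with n-1 = 4.
  S[X_1,X_1] = ((0.8)·(0.8) + (-2.2)·(-2.2) + (1.8)·(1.8) + (-2.2)·(-2.2) + (1.8)·(1.8)) / 4 = 16.8/4 = 4.2
  S[X_1,X_2] = ((0.8)·(0) + (-2.2)·(2) + (1.8)·(-1) + (-2.2)·(2) + (1.8)·(-3)) / 4 = -16/4 = -4
  S[X_2,X_2] = ((0)·(0) + (2)·(2) + (-1)·(-1) + (2)·(2) + (-3)·(-3)) / 4 = 18/4 = 4.5

S is symmetric (S[j,i] = S[i,j]). Assembling:

S = [[4.2, -4],
 [-4, 4.5]]


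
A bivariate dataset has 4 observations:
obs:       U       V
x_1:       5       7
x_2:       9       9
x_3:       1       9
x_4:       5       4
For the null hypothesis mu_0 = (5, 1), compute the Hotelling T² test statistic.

Step 1 — sample mean vector:
  mean(U) = (5 + 9 + 1 + 5) / 4 = 20/4 = 5
  mean(V) = (7 + 9 + 9 + 4) / 4 = 29/4 = 7.25
  x̄ = (5, 7.25),  deviation x̄ - mu_0 = (5, 7.25) - (5, 1) = (0, 6.25).

Step 2 — sample covariance matrix, S[i,j] = (1/(n-1)) · Σ_k (x_{k,i} - mean_i) · (x_{k,j} - mean_j), divisor n-1 = 3:
  S[U,U] = ((0)·(0) + (4)·(4) + (-4)·(-4) + (0)·(0)) / 3 = 32/3 = 10.6667
  S[U,V] = ((0)·(-0.25) + (4)·(1.75) + (-4)·(1.75) + (0)·(-3.25)) / 3 = 0/3 = 0
  S[V,V] = ((-0.25)·(-0.25) + (1.75)·(1.75) + (1.75)·(1.75) + (-3.25)·(-3.25)) / 3 = 16.75/3 = 5.5833
  S = [[10.6667, 0],
 [0, 5.5833]].

Step 3 — invert S. det(S) = 10.6667·5.5833 - (0)² = 59.5556.
  S^{-1} = (1/det) · [[d, -b], [-b, a]] = [[0.0938, 0],
 [0, 0.1791]].

Step 4 — quadratic form (x̄ - mu_0)^T · S^{-1} · (x̄ - mu_0):
  S^{-1} · (x̄ - mu_0) = (0, 1.1194),
  (x̄ - mu_0)^T · [...] = (0)·(0) + (6.25)·(1.1194) = 6.9963.

Step 5 — scale by n: T² = 4 · 6.9963 = 27.9851.

T² ≈ 27.9851


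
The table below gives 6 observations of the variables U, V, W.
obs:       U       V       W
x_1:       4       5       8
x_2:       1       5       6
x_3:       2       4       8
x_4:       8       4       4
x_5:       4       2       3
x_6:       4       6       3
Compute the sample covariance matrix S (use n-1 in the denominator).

Step 1 — column means:
  mean(U) = (4 + 1 + 2 + 8 + 4 + 4) / 6 = 23/6 = 3.8333
  mean(V) = (5 + 5 + 4 + 4 + 2 + 6) / 6 = 26/6 = 4.3333
  mean(W) = (8 + 6 + 8 + 4 + 3 + 3) / 6 = 32/6 = 5.3333

Step 2 — sample covariance S[i,j] = (1/(n-1)) · Σ_k (x_{k,i} - mean_i) · (x_{k,j} - mean_j), with n-1 = 5.
  S[U,U] = ((0.1667)·(0.1667) + (-2.8333)·(-2.8333) + (-1.8333)·(-1.8333) + (4.1667)·(4.1667) + (0.1667)·(0.1667) + (0.1667)·(0.1667)) / 5 = 28.8333/5 = 5.7667
  S[U,V] = ((0.1667)·(0.6667) + (-2.8333)·(0.6667) + (-1.8333)·(-0.3333) + (4.1667)·(-0.3333) + (0.1667)·(-2.3333) + (0.1667)·(1.6667)) / 5 = -2.6667/5 = -0.5333
  S[U,W] = ((0.1667)·(2.6667) + (-2.8333)·(0.6667) + (-1.8333)·(2.6667) + (4.1667)·(-1.3333) + (0.1667)·(-2.3333) + (0.1667)·(-2.3333)) / 5 = -12.6667/5 = -2.5333
  S[V,V] = ((0.6667)·(0.6667) + (0.6667)·(0.6667) + (-0.3333)·(-0.3333) + (-0.3333)·(-0.3333) + (-2.3333)·(-2.3333) + (1.6667)·(1.6667)) / 5 = 9.3333/5 = 1.8667
  S[V,W] = ((0.6667)·(2.6667) + (0.6667)·(0.6667) + (-0.3333)·(2.6667) + (-0.3333)·(-1.3333) + (-2.3333)·(-2.3333) + (1.6667)·(-2.3333)) / 5 = 3.3333/5 = 0.6667
  S[W,W] = ((2.6667)·(2.6667) + (0.6667)·(0.6667) + (2.6667)·(2.6667) + (-1.3333)·(-1.3333) + (-2.3333)·(-2.3333) + (-2.3333)·(-2.3333)) / 5 = 27.3333/5 = 5.4667

S is symmetric (S[j,i] = S[i,j]). Assembling:

S = [[5.7667, -0.5333, -2.5333],
 [-0.5333, 1.8667, 0.6667],
 [-2.5333, 0.6667, 5.4667]]


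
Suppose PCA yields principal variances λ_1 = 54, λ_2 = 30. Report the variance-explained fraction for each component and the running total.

Step 1 — total variance = trace(Sigma) = Σ λ_i = 54 + 30 = 84.

Step 2 — fraction explained by component i = λ_i / Σ λ:
  PC1: 54/84 = 0.6429
  PC2: 30/84 = 0.3571

Step 3 — cumulative fraction after k components = (λ_1 + ... + λ_k) / Σ λ:
  k = 1: 54/84 = 0.6429
  k = 2: (54 + 30)/84 = 84/84 = 1

Summary (fraction, with percent):

explained: PC1 0.6429 (64.29%), PC2 0.3571 (35.71%);  cumulative: 0.6429, 1


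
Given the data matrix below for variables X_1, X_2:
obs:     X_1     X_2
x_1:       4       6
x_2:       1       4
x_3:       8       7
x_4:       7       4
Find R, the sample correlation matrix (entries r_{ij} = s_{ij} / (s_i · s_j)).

Step 1 — column means:
  mean(X_1) = (4 + 1 + 8 + 7) / 4 = 20/4 = 5
  mean(X_2) = (6 + 4 + 7 + 4) / 4 = 21/4 = 5.25

Step 2 — sample variances and covariances s[i,j] = (1/(n-1)) · Σ_k (x_{k,i} - mean_i) · (x_{k,j} - mean_j), with n-1 = 3:
  s[X_1,X_1] = ((-1)·(-1) + (-4)·(-4) + (3)·(3) + (2)·(2)) / 3 = 30/3 = 10
  s[X_1,X_2] = ((-1)·(0.75) + (-4)·(-1.25) + (3)·(1.75) + (2)·(-1.25)) / 3 = 7/3 = 2.3333
  s[X_2,X_2] = ((0.75)·(0.75) + (-1.25)·(-1.25) + (1.75)·(1.75) + (-1.25)·(-1.25)) / 3 = 6.75/3 = 2.25
  Sample standard deviations s_i = √(s[i,i]):
  s(X_1) = √(10) = 3.1623
  s(X_2) = √(2.25) = 1.5

Step 3 — r_{ij} = s_{ij} / (s_i · s_j):
  r[X_1,X_1] = 1 (diagonal).
  r[X_1,X_2] = 2.3333 / (3.1623 · 1.5) = 2.3333 / 4.7434 = 0.4919
  r[X_2,X_2] = 1 (diagonal).

R is symmetric with unit diagonal. Assembling:

R = [[1, 0.4919],
 [0.4919, 1]]


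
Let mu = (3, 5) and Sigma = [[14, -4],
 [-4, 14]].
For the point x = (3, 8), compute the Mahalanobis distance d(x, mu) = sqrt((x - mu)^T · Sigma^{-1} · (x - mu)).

Step 1 — centre the observation: (x - mu) = (0, 3).

Step 2 — invert Sigma. det(Sigma) = 14·14 - (-4)² = 180.
  Sigma^{-1} = (1/det) · [[d, -b], [-b, a]] = [[0.0778, 0.0222],
 [0.0222, 0.0778]].

Step 3 — form the quadratic (x - mu)^T · Sigma^{-1} · (x - mu):
  Sigma^{-1} · (x - mu) = (0.0667, 0.2333).
  (x - mu)^T · [Sigma^{-1} · (x - mu)] = (0)·(0.0667) + (3)·(0.2333) = 0.7.

Step 4 — take square root: d = √(0.7) ≈ 0.8367.

d(x, mu) = √(0.7) ≈ 0.8367


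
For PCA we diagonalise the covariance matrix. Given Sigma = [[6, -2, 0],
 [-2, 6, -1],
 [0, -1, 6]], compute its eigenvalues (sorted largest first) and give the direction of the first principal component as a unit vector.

Step 1 — characteristic polynomial p(λ) = det(λI - Sigma) = λ³ - tr·λ² + c_1·λ - det, where tr = trace, c_1 = sum of the principal 2×2 minors, det = det(Sigma):
  tr = 6 + 6 + 6 = 18,
  c_1 = (6·6 - (-2)²) + (6·6 - (0)²) + (6·6 - (-1)²) = 32 + 36 + 35 = 103,
  det = 6·(6·6 - (-1)²) - (-2)·((-2)·6 - (-1)·(0)) + (0)·((-2)·(-1) - 6·(0)) = 6·(35) - (-2)·(-12) + (0)·(2) = 186.
  So p(λ) = λ³ - 18λ² + 103λ - 186.
Step 2 — look for an integer root (rational root theorem: any rational root is an integer divisor of 186). Testing λ = 6:
  p(6) = 216 - 648 + 618 - 186 = 0  ✓
  Dividing out (λ - 6): p(λ) = (λ - 6)(λ² - 12λ + 31).
Step 3 — remaining eigenvalues from the quadratic λ² - 12λ + 31 = 0:
  Δ = 12² - 4·31 = 144 - 124 = 20,  λ = (12 ± √20)/2 = (12 ± 4.4721)/2 ≈ 8.2361 or 3.7639.
  Sorted: λ_1 = 8.2361,  λ_2 = 6,  λ_3 = 3.7639  (check: sum = 18 = tr ✓).

Step 4 — unit eigenvector for λ_1 ≈ 8.2361: v spans the null space of (Sigma - λ_1 I), whose rows are
  r_1 = (-2.2361, -2, 0),  r_2 = (-2, -2.2361, -1),  r_3 = (0, -1, -2.2361).
  v is orthogonal to every row, so take v ∝ r_1 × r_2 = ((-2)·(-1) - (0)·(-2.2361), (0)·(-2) - (-2.2361)·(-1), (-2.2361)·(-2.2361) - (-2)·(-2)) ≈ (2, -2.2361, 1).
  Let u = (2, -2.2361, 1).
  ||u|| = √((2)² + (-2.2361)² + (1)²) = √(10) ≈ 3.1623,  v_1 = u/||u|| ≈ (0.6325, -0.7071, 0.3162) (||v_1|| = 1).

λ_1 = 8.2361,  λ_2 = 6,  λ_3 = 3.7639;  v_1 ≈ (0.6325, -0.7071, 0.3162)


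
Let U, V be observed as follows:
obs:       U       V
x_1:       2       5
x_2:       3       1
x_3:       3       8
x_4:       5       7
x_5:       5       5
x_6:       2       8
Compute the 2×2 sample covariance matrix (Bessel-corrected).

Step 1 — column means:
  mean(U) = (2 + 3 + 3 + 5 + 5 + 2) / 6 = 20/6 = 3.3333
  mean(V) = (5 + 1 + 8 + 7 + 5 + 8) / 6 = 34/6 = 5.6667

Step 2 — sample covariance S[i,j] = (1/(n-1)) · Σ_k (x_{k,i} - mean_i) · (x_{k,j} - mean_j), with n-1 = 5.
  S[U,U] = ((-1.3333)·(-1.3333) + (-0.3333)·(-0.3333) + (-0.3333)·(-0.3333) + (1.6667)·(1.6667) + (1.6667)·(1.6667) + (-1.3333)·(-1.3333)) / 5 = 9.3333/5 = 1.8667
  S[U,V] = ((-1.3333)·(-0.6667) + (-0.3333)·(-4.6667) + (-0.3333)·(2.3333) + (1.6667)·(1.3333) + (1.6667)·(-0.6667) + (-1.3333)·(2.3333)) / 5 = -0.3333/5 = -0.0667
  S[V,V] = ((-0.6667)·(-0.6667) + (-4.6667)·(-4.6667) + (2.3333)·(2.3333) + (1.3333)·(1.3333) + (-0.6667)·(-0.6667) + (2.3333)·(2.3333)) / 5 = 35.3333/5 = 7.0667

S is symmetric (S[j,i] = S[i,j]). Assembling:

S = [[1.8667, -0.0667],
 [-0.0667, 7.0667]]


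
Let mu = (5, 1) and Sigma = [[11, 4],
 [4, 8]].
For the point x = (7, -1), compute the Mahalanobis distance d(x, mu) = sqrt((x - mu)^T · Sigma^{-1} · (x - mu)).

Step 1 — centre the observation: (x - mu) = (2, -2).

Step 2 — invert Sigma. det(Sigma) = 11·8 - (4)² = 72.
  Sigma^{-1} = (1/det) · [[d, -b], [-b, a]] = [[0.1111, -0.0556],
 [-0.0556, 0.1528]].

Step 3 — form the quadratic (x - mu)^T · Sigma^{-1} · (x - mu):
  Sigma^{-1} · (x - mu) = (0.3333, -0.4167).
  (x - mu)^T · [Sigma^{-1} · (x - mu)] = (2)·(0.3333) + (-2)·(-0.4167) = 1.5.

Step 4 — take square root: d = √(1.5) ≈ 1.2247.

d(x, mu) = √(1.5) ≈ 1.2247


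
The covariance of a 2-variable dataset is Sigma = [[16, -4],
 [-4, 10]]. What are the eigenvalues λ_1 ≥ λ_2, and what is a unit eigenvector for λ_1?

Step 1 — characteristic polynomial of 2×2 Sigma:
  det(Sigma - λI) = λ² - trace · λ + det = 0.
  trace = 16 + 10 = 26, det = 16·10 - (-4)² = 144.
Step 2 — discriminant:
  Δ = trace² - 4·det = 676 - 576 = 100.
Step 3 — eigenvalues:
  λ = (trace ± √Δ)/2 = (26 ± 10)/2,
  λ_1 = 18,  λ_2 = 8.

Step 4 — unit eigenvector for λ_1: solve (Sigma - λ_1 I)v = 0. First row:
  (16 - 18)·v_x + (-4)·v_y = 0, i.e. (-2)·v_x + (-4)·v_y = 0,
  so v ∝ (b, λ_1 - a) = (-4, 2); multiply by -1 so the first entry is positive: u = (4, -2).
  ||u|| = √((4)² + (-2)²) = √(20) ≈ 4.4721,
  v_1 = u/||u|| ≈ (0.8944, -0.4472) (||v_1|| = 1).

λ_1 = 18,  λ_2 = 8;  v_1 ≈ (0.8944, -0.4472)


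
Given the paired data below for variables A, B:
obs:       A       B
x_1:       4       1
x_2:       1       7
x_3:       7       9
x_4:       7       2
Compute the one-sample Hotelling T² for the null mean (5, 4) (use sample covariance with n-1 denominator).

Step 1 — sample mean vector:
  mean(A) = (4 + 1 + 7 + 7) / 4 = 19/4 = 4.75
  mean(B) = (1 + 7 + 9 + 2) / 4 = 19/4 = 4.75
  x̄ = (4.75, 4.75),  deviation x̄ - mu_0 = (4.75, 4.75) - (5, 4) = (-0.25, 0.75).

Step 2 — sample covariance matrix, S[i,j] = (1/(n-1)) · Σ_k (x_{k,i} - mean_i) · (x_{k,j} - mean_j), divisor n-1 = 3:
  S[A,A] = ((-0.75)·(-0.75) + (-3.75)·(-3.75) + (2.25)·(2.25) + (2.25)·(2.25)) / 3 = 24.75/3 = 8.25
  S[A,B] = ((-0.75)·(-3.75) + (-3.75)·(2.25) + (2.25)·(4.25) + (2.25)·(-2.75)) / 3 = -2.25/3 = -0.75
  S[B,B] = ((-3.75)·(-3.75) + (2.25)·(2.25) + (4.25)·(4.25) + (-2.75)·(-2.75)) / 3 = 44.75/3 = 14.9167
  S = [[8.25, -0.75],
 [-0.75, 14.9167]].

Step 3 — invert S. det(S) = 8.25·14.9167 - (-0.75)² = 122.5.
  S^{-1} = (1/det) · [[d, -b], [-b, a]] = [[0.1218, 0.0061],
 [0.0061, 0.0673]].

Step 4 — quadratic form (x̄ - mu_0)^T · S^{-1} · (x̄ - mu_0):
  S^{-1} · (x̄ - mu_0) = (-0.0259, 0.049),
  (x̄ - mu_0)^T · [...] = (-0.25)·(-0.0259) + (0.75)·(0.049) = 0.0432.

Step 5 — scale by n: T² = 4 · 0.0432 = 0.1728.

T² ≈ 0.1728


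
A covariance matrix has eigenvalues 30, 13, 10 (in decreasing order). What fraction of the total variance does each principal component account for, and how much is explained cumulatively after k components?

Step 1 — total variance = trace(Sigma) = Σ λ_i = 30 + 13 + 10 = 53.

Step 2 — fraction explained by component i = λ_i / Σ λ:
  PC1: 30/53 = 0.566
  PC2: 13/53 = 0.2453
  PC3: 10/53 = 0.1887

Step 3 — cumulative fraction after k components = (λ_1 + ... + λ_k) / Σ λ:
  k = 1: 30/53 = 0.566
  k = 2: (30 + 13)/53 = 43/53 = 0.8113
  k = 3: (30 + 13 + 10)/53 = 53/53 = 1

Summary (fraction, with percent):

explained: PC1 0.566 (56.6%), PC2 0.2453 (24.53%), PC3 0.1887 (18.87%);  cumulative: 0.566, 0.8113, 1


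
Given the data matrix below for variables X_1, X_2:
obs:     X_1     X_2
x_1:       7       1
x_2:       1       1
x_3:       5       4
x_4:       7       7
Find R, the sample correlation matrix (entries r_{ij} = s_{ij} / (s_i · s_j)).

Step 1 — column means:
  mean(X_1) = (7 + 1 + 5 + 7) / 4 = 20/4 = 5
  mean(X_2) = (1 + 1 + 4 + 7) / 4 = 13/4 = 3.25

Step 2 — sample variances and covariances s[i,j] = (1/(n-1)) · Σ_k (x_{k,i} - mean_i) · (x_{k,j} - mean_j), with n-1 = 3:
  s[X_1,X_1] = ((2)·(2) + (-4)·(-4) + (0)·(0) + (2)·(2)) / 3 = 24/3 = 8
  s[X_1,X_2] = ((2)·(-2.25) + (-4)·(-2.25) + (0)·(0.75) + (2)·(3.75)) / 3 = 12/3 = 4
  s[X_2,X_2] = ((-2.25)·(-2.25) + (-2.25)·(-2.25) + (0.75)·(0.75) + (3.75)·(3.75)) / 3 = 24.75/3 = 8.25
  Sample standard deviations s_i = √(s[i,i]):
  s(X_1) = √(8) = 2.8284
  s(X_2) = √(8.25) = 2.8723

Step 3 — r_{ij} = s_{ij} / (s_i · s_j):
  r[X_1,X_1] = 1 (diagonal).
  r[X_1,X_2] = 4 / (2.8284 · 2.8723) = 4 / 8.124 = 0.4924
  r[X_2,X_2] = 1 (diagonal).

R is symmetric with unit diagonal. Assembling:

R = [[1, 0.4924],
 [0.4924, 1]]
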